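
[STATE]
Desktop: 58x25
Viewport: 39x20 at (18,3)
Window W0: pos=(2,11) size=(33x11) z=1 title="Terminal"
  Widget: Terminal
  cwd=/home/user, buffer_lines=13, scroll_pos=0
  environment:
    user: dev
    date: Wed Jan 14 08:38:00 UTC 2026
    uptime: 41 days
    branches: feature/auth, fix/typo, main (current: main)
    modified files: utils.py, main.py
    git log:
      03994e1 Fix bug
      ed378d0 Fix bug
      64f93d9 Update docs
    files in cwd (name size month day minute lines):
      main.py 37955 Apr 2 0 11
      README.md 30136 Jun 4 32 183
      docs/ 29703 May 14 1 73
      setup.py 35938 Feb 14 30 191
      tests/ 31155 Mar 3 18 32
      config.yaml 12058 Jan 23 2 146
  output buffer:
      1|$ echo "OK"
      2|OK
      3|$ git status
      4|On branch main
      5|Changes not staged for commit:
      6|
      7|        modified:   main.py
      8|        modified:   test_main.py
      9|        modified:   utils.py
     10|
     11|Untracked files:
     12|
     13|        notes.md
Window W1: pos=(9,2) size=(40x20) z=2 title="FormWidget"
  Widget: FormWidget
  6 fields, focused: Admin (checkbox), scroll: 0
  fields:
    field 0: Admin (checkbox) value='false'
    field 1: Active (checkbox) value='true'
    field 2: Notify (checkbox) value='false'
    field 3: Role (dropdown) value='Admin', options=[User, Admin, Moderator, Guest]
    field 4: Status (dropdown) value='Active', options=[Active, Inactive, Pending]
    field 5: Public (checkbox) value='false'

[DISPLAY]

get                           ┃        
──────────────────────────────┨        
      [ ]                     ┃        
:     [x]                     ┃        
:     [ ]                     ┃        
      [Admin                ▼]┃        
:     [Active               ▼]┃        
:     [ ]                     ┃        
                              ┃        
                              ┃        
                              ┃        
                              ┃        
                              ┃        
                              ┃        
                              ┃        
                              ┃        
                              ┃        
                              ┃        
━━━━━━━━━━━━━━━━━━━━━━━━━━━━━━┛        
                                       


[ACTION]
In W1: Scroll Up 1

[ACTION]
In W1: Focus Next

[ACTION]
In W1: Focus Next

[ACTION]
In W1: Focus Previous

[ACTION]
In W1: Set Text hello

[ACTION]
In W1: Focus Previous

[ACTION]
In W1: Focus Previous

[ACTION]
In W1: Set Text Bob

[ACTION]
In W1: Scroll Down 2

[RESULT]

get                           ┃        
──────────────────────────────┨        
:     [ ]                     ┃        
      [Admin                ▼]┃        
:     [Active               ▼]┃        
:     [ ]                     ┃        
                              ┃        
                              ┃        
                              ┃        
                              ┃        
                              ┃        
                              ┃        
                              ┃        
                              ┃        
                              ┃        
                              ┃        
                              ┃        
                              ┃        
━━━━━━━━━━━━━━━━━━━━━━━━━━━━━━┛        
                                       


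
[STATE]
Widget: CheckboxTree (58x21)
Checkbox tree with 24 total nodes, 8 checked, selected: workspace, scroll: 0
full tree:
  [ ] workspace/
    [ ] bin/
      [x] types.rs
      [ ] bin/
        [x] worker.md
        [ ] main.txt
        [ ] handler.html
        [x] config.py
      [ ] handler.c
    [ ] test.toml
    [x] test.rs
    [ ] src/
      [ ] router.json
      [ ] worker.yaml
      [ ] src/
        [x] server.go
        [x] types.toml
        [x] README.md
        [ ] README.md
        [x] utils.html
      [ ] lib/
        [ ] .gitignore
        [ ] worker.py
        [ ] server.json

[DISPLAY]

>[-] workspace/                                           
   [-] bin/                                               
     [x] types.rs                                         
     [-] bin/                                             
       [x] worker.md                                      
       [ ] main.txt                                       
       [ ] handler.html                                   
       [x] config.py                                      
     [ ] handler.c                                        
   [ ] test.toml                                          
   [x] test.rs                                            
   [-] src/                                               
     [ ] router.json                                      
     [ ] worker.yaml                                      
     [-] src/                                             
       [x] server.go                                      
       [x] types.toml                                     
       [x] README.md                                      
       [ ] README.md                                      
       [x] utils.html                                     
     [ ] lib/                                             


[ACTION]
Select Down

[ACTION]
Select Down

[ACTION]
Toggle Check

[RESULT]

 [-] workspace/                                           
   [-] bin/                                               
>    [ ] types.rs                                         
     [-] bin/                                             
       [x] worker.md                                      
       [ ] main.txt                                       
       [ ] handler.html                                   
       [x] config.py                                      
     [ ] handler.c                                        
   [ ] test.toml                                          
   [x] test.rs                                            
   [-] src/                                               
     [ ] router.json                                      
     [ ] worker.yaml                                      
     [-] src/                                             
       [x] server.go                                      
       [x] types.toml                                     
       [x] README.md                                      
       [ ] README.md                                      
       [x] utils.html                                     
     [ ] lib/                                             


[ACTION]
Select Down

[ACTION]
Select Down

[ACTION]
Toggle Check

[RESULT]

 [-] workspace/                                           
   [-] bin/                                               
     [ ] types.rs                                         
     [-] bin/                                             
>      [ ] worker.md                                      
       [ ] main.txt                                       
       [ ] handler.html                                   
       [x] config.py                                      
     [ ] handler.c                                        
   [ ] test.toml                                          
   [x] test.rs                                            
   [-] src/                                               
     [ ] router.json                                      
     [ ] worker.yaml                                      
     [-] src/                                             
       [x] server.go                                      
       [x] types.toml                                     
       [x] README.md                                      
       [ ] README.md                                      
       [x] utils.html                                     
     [ ] lib/                                             


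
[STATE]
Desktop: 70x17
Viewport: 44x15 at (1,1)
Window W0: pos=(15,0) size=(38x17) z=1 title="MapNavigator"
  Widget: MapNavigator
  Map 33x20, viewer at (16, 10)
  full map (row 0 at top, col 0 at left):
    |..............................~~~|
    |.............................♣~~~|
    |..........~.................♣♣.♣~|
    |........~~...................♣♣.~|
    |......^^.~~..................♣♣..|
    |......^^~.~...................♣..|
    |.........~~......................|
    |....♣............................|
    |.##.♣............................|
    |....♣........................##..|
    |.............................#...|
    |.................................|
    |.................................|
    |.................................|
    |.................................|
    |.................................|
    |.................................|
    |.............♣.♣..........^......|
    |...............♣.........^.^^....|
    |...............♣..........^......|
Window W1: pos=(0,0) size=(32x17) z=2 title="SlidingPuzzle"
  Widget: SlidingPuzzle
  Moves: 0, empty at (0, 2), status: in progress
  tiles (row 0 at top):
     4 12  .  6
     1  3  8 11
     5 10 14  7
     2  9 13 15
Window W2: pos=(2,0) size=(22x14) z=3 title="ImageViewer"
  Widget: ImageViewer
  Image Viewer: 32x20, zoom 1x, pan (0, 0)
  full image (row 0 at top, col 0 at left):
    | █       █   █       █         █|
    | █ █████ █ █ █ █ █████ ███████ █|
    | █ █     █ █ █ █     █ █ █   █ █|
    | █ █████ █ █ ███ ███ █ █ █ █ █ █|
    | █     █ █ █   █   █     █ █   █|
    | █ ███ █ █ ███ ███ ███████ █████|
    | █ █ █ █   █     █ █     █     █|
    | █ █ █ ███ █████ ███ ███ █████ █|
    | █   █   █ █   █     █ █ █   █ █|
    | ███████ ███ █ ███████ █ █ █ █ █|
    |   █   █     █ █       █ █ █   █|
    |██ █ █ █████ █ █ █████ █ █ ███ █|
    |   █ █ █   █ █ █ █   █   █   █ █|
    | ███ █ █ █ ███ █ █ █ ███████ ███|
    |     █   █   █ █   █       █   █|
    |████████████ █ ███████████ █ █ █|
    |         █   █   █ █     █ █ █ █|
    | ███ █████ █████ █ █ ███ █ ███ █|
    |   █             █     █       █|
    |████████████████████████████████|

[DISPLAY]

 ┃ ImageViewer        ┃       ┃             
─┠────────────────────┨───────┨─────────────
┌┃ █       █   █      ┃       ┃.............
│┃ █ █████ █ █ █ █ ███┃       ┃.............
├┃ █ █     █ █ █ █    ┃       ┃.............
│┃ █ █████ █ █ ███ ███┃       ┃.............
├┃ █     █ █ █   █   █┃       ┃.............
│┃ █ ███ █ █ ███ ███ █┃       ┃.............
├┃ █ █ █ █   █     █ █┃       ┃..@..........
│┃ █ █ █ ███ █████ ███┃       ┃.............
└┃ █   █   █ █   █    ┃       ┃.............
M┃ ███████ ███ █ █████┃       ┃.............
 ┗━━━━━━━━━━━━━━━━━━━━┛       ┃.............
                              ┃.............
                              ┃.............


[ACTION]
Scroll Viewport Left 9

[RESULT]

┃ ┃ ImageViewer        ┃       ┃            
┠─┠────────────────────┨───────┨────────────
┃┌┃ █       █   █      ┃       ┃............
┃│┃ █ █████ █ █ █ █ ███┃       ┃............
┃├┃ █ █     █ █ █ █    ┃       ┃............
┃│┃ █ █████ █ █ ███ ███┃       ┃............
┃├┃ █     █ █ █   █   █┃       ┃............
┃│┃ █ ███ █ █ ███ ███ █┃       ┃............
┃├┃ █ █ █ █   █     █ █┃       ┃..@.........
┃│┃ █ █ █ ███ █████ ███┃       ┃............
┃└┃ █   █   █ █   █    ┃       ┃............
┃M┃ ███████ ███ █ █████┃       ┃............
┃ ┗━━━━━━━━━━━━━━━━━━━━┛       ┃............
┃                              ┃............
┃                              ┃............


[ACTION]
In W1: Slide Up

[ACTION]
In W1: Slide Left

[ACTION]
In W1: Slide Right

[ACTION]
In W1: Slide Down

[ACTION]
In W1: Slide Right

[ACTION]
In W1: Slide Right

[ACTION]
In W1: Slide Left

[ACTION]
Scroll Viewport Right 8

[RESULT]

eViewer        ┃       ┃                    
───────────────┨───────┨────────────────────
    █   █      ┃       ┃...............♣♣.. 
███ █ █ █ █ ███┃       ┃................♣.. 
    █ █ █ █    ┃       ┃................... 
███ █ █ ███ ███┃       ┃................... 
  █ █ █   █   █┃       ┃................... 
█ █ █ ███ ███ █┃       ┃...............##.. 
█ █   █     █ █┃       ┃..@............#... 
█ ███ █████ ███┃       ┃................... 
█   █ █   █    ┃       ┃................... 
███ ███ █ █████┃       ┃................... 
━━━━━━━━━━━━━━━┛       ┃................... 
                       ┃................... 
                       ┃................... 


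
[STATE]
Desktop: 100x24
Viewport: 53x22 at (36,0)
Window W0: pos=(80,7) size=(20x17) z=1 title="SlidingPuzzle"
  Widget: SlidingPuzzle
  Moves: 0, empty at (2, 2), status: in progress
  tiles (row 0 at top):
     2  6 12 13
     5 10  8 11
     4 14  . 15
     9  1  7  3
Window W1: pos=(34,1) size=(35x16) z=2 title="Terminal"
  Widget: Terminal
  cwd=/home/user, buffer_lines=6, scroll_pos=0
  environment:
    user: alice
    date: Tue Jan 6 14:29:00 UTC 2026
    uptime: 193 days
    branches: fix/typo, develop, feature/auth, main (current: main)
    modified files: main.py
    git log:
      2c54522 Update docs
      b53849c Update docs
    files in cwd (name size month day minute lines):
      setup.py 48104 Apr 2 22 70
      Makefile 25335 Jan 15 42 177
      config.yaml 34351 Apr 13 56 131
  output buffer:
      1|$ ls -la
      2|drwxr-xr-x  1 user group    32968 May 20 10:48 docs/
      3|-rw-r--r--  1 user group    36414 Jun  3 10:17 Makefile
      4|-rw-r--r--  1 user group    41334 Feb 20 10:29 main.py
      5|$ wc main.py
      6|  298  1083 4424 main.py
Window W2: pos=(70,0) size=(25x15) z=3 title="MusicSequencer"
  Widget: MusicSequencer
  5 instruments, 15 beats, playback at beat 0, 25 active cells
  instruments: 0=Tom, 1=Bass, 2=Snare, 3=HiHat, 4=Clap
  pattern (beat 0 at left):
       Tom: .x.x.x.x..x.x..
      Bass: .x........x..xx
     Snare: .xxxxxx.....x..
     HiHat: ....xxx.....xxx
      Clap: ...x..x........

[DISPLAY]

                                  ┏━━━━━━━━━━━━━━━━━━
━━━━━━━━━━━━━━━━━━━━━━━━━━━━━━━━┓ ┃ MusicSequencer   
Terminal                        ┃ ┠──────────────────
────────────────────────────────┨ ┃      ▼12345678901
 ls -la                         ┃ ┃   Tom·█·█·█·█··█·
rwxr-xr-x  1 user group    32968┃ ┃  Bass·█········█·
rw-r--r--  1 user group    36414┃ ┃ Snare·██████·····
rw-r--r--  1 user group    41334┃ ┃ HiHat····███·····
 wc main.py                     ┃ ┃  Clap···█··█·····
 298  1083 4424 main.py         ┃ ┃                  
 █                              ┃ ┃                  
                                ┃ ┃                  
                                ┃ ┃                  
                                ┃ ┃                  
                                ┃ ┗━━━━━━━━━━━━━━━━━━
                                ┃           ┃│  4 │ 1
━━━━━━━━━━━━━━━━━━━━━━━━━━━━━━━━┛           ┃├────┼──
                                            ┃│  9 │  
                                            ┃└────┴──
                                            ┃Moves: 0
                                            ┃        
                                            ┃        


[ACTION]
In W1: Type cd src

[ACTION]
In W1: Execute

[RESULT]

                                  ┏━━━━━━━━━━━━━━━━━━
━━━━━━━━━━━━━━━━━━━━━━━━━━━━━━━━┓ ┃ MusicSequencer   
Terminal                        ┃ ┠──────────────────
────────────────────────────────┨ ┃      ▼12345678901
 ls -la                         ┃ ┃   Tom·█·█·█·█··█·
rwxr-xr-x  1 user group    32968┃ ┃  Bass·█········█·
rw-r--r--  1 user group    36414┃ ┃ Snare·██████·····
rw-r--r--  1 user group    41334┃ ┃ HiHat····███·····
 wc main.py                     ┃ ┃  Clap···█··█·····
 298  1083 4424 main.py         ┃ ┃                  
 cd src                         ┃ ┃                  
                                ┃ ┃                  
 █                              ┃ ┃                  
                                ┃ ┃                  
                                ┃ ┗━━━━━━━━━━━━━━━━━━
                                ┃           ┃│  4 │ 1
━━━━━━━━━━━━━━━━━━━━━━━━━━━━━━━━┛           ┃├────┼──
                                            ┃│  9 │  
                                            ┃└────┴──
                                            ┃Moves: 0
                                            ┃        
                                            ┃        


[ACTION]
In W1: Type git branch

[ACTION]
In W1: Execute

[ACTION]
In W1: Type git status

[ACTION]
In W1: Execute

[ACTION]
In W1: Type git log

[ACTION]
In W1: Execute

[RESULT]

                                  ┏━━━━━━━━━━━━━━━━━━
━━━━━━━━━━━━━━━━━━━━━━━━━━━━━━━━┓ ┃ MusicSequencer   
Terminal                        ┃ ┠──────────────────
────────────────────────────────┨ ┃      ▼12345678901
 develop                        ┃ ┃   Tom·█·█·█·█··█·
 feature/auth                   ┃ ┃  Bass·█········█·
 main                           ┃ ┃ Snare·██████·····
 git status                     ┃ ┃ HiHat····███·····
n branch main                   ┃ ┃  Clap···█··█·····
hanges not staged for commit:   ┃ ┃                  
                                ┃ ┃                  
       modified:   main.py      ┃ ┃                  
 git log                        ┃ ┃                  
c54522 Update docs              ┃ ┃                  
53849c Update docs              ┃ ┗━━━━━━━━━━━━━━━━━━
 █                              ┃           ┃│  4 │ 1
━━━━━━━━━━━━━━━━━━━━━━━━━━━━━━━━┛           ┃├────┼──
                                            ┃│  9 │  
                                            ┃└────┴──
                                            ┃Moves: 0
                                            ┃        
                                            ┃        


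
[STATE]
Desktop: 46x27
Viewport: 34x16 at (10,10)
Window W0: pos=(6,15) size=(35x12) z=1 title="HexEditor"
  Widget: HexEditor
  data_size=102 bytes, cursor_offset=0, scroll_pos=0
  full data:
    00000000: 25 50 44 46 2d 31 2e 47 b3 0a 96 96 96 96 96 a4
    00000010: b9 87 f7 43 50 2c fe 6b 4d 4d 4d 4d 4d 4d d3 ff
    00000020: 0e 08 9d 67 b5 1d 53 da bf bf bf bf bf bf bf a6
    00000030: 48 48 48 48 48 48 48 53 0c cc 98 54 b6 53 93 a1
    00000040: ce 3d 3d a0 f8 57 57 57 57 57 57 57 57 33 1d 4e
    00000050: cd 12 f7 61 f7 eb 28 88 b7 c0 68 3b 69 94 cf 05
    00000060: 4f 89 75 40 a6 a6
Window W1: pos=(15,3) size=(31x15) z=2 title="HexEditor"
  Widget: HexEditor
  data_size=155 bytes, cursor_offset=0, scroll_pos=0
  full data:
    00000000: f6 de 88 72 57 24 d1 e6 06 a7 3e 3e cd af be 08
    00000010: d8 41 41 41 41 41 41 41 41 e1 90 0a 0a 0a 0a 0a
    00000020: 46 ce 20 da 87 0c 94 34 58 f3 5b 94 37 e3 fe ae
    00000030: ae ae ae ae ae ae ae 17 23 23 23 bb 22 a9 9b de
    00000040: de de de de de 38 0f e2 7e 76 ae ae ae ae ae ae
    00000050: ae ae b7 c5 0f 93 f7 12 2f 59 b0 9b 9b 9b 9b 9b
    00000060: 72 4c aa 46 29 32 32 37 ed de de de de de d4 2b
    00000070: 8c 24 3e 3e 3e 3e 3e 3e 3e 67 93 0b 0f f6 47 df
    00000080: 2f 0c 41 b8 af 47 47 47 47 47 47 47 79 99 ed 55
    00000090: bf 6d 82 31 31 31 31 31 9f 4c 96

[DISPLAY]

     ┃00000040  de de de de de 38 
     ┃00000050  ae ae b7 c5 0f 93 
     ┃00000060  72 4c aa 46 29 32 
     ┃00000070  8c 24 3e 3e 3e 3e 
     ┃00000080  2f 0c 41 b8 af 47 
━━━━━┃00000090  bf 6d 82 31 31 31 
xEdit┃                            
─────┗━━━━━━━━━━━━━━━━━━━━━━━━━━━━
00000  25 50 44 46 2d 31 2e 47┃   
00010  b9 87 f7 43 50 2c fe 6b┃   
00020  0e 08 9d 67 b5 1d 53 da┃   
00030  48 48 48 48 48 48 48 53┃   
00040  ce 3d 3d a0 f8 57 57 57┃   
00050  cd 12 f7 61 f7 eb 28 88┃   
00060  4f 89 75 40 a6 a6      ┃   
                              ┃   


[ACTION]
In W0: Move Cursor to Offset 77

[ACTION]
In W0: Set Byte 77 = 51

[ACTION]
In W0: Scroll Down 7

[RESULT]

     ┃00000040  de de de de de 38 
     ┃00000050  ae ae b7 c5 0f 93 
     ┃00000060  72 4c aa 46 29 32 
     ┃00000070  8c 24 3e 3e 3e 3e 
     ┃00000080  2f 0c 41 b8 af 47 
━━━━━┃00000090  bf 6d 82 31 31 31 
xEdit┃                            
─────┗━━━━━━━━━━━━━━━━━━━━━━━━━━━━
00060  4f 89 75 40 a6 a6      ┃   
                              ┃   
                              ┃   
                              ┃   
                              ┃   
                              ┃   
                              ┃   
                              ┃   


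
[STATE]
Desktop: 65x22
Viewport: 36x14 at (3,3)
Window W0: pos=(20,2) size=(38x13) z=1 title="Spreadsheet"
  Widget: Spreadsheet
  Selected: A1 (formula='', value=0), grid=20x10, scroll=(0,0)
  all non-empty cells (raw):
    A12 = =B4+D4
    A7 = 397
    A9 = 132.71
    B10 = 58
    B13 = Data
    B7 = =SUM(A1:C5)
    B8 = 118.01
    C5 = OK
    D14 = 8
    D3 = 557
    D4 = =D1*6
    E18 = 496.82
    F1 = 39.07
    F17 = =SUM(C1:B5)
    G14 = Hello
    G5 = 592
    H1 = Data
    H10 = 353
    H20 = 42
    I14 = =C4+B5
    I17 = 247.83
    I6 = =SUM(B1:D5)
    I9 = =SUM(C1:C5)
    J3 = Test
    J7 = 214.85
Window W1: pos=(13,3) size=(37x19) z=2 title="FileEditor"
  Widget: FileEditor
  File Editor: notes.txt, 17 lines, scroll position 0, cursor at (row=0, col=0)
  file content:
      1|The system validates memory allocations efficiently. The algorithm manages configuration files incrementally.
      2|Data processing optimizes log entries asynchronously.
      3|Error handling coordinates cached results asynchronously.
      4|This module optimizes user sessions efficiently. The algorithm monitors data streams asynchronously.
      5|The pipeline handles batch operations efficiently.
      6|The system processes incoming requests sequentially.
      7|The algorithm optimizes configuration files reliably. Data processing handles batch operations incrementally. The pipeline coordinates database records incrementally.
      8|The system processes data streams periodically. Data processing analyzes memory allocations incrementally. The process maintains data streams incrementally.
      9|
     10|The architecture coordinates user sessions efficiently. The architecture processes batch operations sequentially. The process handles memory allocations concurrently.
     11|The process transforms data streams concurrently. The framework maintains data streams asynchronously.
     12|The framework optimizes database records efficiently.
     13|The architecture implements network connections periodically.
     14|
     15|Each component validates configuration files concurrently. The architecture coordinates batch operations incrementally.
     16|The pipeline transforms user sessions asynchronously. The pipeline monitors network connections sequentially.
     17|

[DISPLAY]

          ┏━━━━━━━━━━━━━━━━━━━━━━━━━
          ┃ FileEditor              
          ┠─────────────────────────
          ┃█he system validates memo
          ┃Data processing optimizes
          ┃Error handling coordinate
          ┃This module optimizes use
          ┃The pipeline handles batc
          ┃The system processes inco
          ┃The algorithm optimizes c
          ┃The system processes data
          ┃                         
          ┃The architecture coordina
          ┃The process transforms da


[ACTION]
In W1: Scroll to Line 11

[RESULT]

          ┏━━━━━━━━━━━━━━━━━━━━━━━━━
          ┃ FileEditor              
          ┠─────────────────────────
          ┃Error handling coordinate
          ┃This module optimizes use
          ┃The pipeline handles batc
          ┃The system processes inco
          ┃The algorithm optimizes c
          ┃The system processes data
          ┃                         
          ┃The architecture coordina
          ┃The process transforms da
          ┃The framework optimizes d
          ┃The architecture implemen


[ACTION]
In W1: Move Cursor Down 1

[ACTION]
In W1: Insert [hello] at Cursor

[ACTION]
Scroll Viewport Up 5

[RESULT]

                                    
                                    
                 ┏━━━━━━━━━━━━━━━━━━
          ┏━━━━━━━━━━━━━━━━━━━━━━━━━
          ┃ FileEditor              
          ┠─────────────────────────
          ┃Error handling coordinate
          ┃This module optimizes use
          ┃The pipeline handles batc
          ┃The system processes inco
          ┃The algorithm optimizes c
          ┃The system processes data
          ┃                         
          ┃The architecture coordina


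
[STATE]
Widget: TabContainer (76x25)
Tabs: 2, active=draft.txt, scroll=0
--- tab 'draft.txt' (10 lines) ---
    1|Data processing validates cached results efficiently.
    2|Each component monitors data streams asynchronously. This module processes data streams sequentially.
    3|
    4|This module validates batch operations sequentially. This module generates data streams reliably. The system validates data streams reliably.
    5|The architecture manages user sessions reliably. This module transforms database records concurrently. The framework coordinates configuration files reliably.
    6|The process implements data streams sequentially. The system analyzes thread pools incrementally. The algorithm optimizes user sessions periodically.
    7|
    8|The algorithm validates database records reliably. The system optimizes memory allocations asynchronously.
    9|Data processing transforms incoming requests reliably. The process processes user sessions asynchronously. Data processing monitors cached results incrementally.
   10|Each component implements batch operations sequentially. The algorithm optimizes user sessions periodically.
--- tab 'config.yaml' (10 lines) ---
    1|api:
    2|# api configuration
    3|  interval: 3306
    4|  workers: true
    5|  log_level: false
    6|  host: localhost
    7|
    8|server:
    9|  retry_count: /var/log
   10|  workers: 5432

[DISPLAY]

[draft.txt]│ config.yaml                                                    
────────────────────────────────────────────────────────────────────────────
Data processing validates cached results efficiently.                       
Each component monitors data streams asynchronously. This module processes d
                                                                            
This module validates batch operations sequentially. This module generates d
The architecture manages user sessions reliably. This module transforms data
The process implements data streams sequentially. The system analyzes thread
                                                                            
The algorithm validates database records reliably. The system optimizes memo
Data processing transforms incoming requests reliably. The process processes
Each component implements batch operations sequentially. The algorithm optim
                                                                            
                                                                            
                                                                            
                                                                            
                                                                            
                                                                            
                                                                            
                                                                            
                                                                            
                                                                            
                                                                            
                                                                            
                                                                            


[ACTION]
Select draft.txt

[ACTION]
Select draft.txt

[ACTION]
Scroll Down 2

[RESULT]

[draft.txt]│ config.yaml                                                    
────────────────────────────────────────────────────────────────────────────
                                                                            
This module validates batch operations sequentially. This module generates d
The architecture manages user sessions reliably. This module transforms data
The process implements data streams sequentially. The system analyzes thread
                                                                            
The algorithm validates database records reliably. The system optimizes memo
Data processing transforms incoming requests reliably. The process processes
Each component implements batch operations sequentially. The algorithm optim
                                                                            
                                                                            
                                                                            
                                                                            
                                                                            
                                                                            
                                                                            
                                                                            
                                                                            
                                                                            
                                                                            
                                                                            
                                                                            
                                                                            
                                                                            


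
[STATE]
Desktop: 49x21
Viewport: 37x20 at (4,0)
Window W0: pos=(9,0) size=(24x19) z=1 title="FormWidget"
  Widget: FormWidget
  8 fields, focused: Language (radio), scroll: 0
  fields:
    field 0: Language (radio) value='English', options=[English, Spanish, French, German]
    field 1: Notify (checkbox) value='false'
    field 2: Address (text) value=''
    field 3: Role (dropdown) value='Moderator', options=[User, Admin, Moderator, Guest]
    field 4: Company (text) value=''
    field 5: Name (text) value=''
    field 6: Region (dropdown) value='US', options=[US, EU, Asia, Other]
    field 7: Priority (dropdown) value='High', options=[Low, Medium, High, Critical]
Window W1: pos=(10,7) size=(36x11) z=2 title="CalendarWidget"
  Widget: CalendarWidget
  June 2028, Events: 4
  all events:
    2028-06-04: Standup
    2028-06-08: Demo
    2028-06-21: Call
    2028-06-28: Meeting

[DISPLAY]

     ┏━━━━━━━━━━━━━━━━━━━━━━┓        
     ┃ FormWidget           ┃        
     ┠──────────────────────┨        
     ┃> Language:   (●) Engl┃        
     ┃  Notify:     [ ]     ┃        
     ┃  Address:    [      ]┃        
     ┃  Role:       [Moder▼]┃        
     ┃┏━━━━━━━━━━━━━━━━━━━━━━━━━━━━━━
     ┃┃ CalendarWidget               
     ┃┠──────────────────────────────
     ┃┃            June 2028         
     ┃┃Mo Tu We Th Fr Sa Su          
     ┃┃          1  2  3  4*         
     ┃┃ 5  6  7  8*  9 10 11         
     ┃┃12 13 14 15 16 17 18          
     ┃┃19 20 21* 22 23 24 25         
     ┃┃26 27 28* 29 30               
     ┃┗━━━━━━━━━━━━━━━━━━━━━━━━━━━━━━
     ┗━━━━━━━━━━━━━━━━━━━━━━┛        
                                     


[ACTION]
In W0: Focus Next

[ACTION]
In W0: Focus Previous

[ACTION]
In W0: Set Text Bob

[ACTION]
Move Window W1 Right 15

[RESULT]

     ┏━━━━━━━━━━━━━━━━━━━━━━┓        
     ┃ FormWidget           ┃        
     ┠──────────────────────┨        
     ┃> Language:   (●) Engl┃        
     ┃  Notify:     [ ]     ┃        
     ┃  Address:    [      ]┃        
     ┃  Role:       [Moder▼]┃        
     ┃  C┏━━━━━━━━━━━━━━━━━━━━━━━━━━━
     ┃  N┃ CalendarWidget            
     ┃  R┠───────────────────────────
     ┃  P┃            June 2028      
     ┃   ┃Mo Tu We Th Fr Sa Su       
     ┃   ┃          1  2  3  4*      
     ┃   ┃ 5  6  7  8*  9 10 11      
     ┃   ┃12 13 14 15 16 17 18       
     ┃   ┃19 20 21* 22 23 24 25      
     ┃   ┃26 27 28* 29 30            
     ┃   ┗━━━━━━━━━━━━━━━━━━━━━━━━━━━
     ┗━━━━━━━━━━━━━━━━━━━━━━┛        
                                     


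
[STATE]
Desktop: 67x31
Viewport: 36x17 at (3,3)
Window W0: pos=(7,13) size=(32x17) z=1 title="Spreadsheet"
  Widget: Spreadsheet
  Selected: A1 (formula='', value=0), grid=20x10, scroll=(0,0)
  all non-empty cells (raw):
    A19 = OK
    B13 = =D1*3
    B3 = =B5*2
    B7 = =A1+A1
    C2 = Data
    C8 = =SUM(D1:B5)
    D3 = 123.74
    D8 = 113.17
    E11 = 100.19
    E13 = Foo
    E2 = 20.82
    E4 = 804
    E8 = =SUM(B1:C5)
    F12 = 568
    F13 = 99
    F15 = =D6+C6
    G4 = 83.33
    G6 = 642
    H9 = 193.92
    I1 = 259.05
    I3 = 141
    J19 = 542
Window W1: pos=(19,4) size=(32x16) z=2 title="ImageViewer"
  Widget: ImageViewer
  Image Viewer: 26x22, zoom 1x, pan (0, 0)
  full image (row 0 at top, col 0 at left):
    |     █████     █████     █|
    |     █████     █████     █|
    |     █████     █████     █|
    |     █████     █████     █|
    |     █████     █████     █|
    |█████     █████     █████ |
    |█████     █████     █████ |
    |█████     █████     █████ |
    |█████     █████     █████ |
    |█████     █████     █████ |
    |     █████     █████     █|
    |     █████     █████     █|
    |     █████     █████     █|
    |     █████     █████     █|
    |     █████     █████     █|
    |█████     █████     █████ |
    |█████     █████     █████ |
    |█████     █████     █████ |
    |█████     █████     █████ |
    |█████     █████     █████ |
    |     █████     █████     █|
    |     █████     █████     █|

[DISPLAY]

                                    
                ┏━━━━━━━━━━━━━━━━━━━
                ┃ ImageViewer       
                ┠───────────────────
                ┃     █████     ████
                ┃     █████     ████
                ┃     █████     ████
                ┃     █████     ████
                ┃     █████     ████
                ┃█████     █████    
    ┏━━━━━━━━━━━┃█████     █████    
    ┃ Spreadshee┃█████     █████    
    ┠───────────┃█████     █████    
    ┃A1:        ┃█████     █████    
    ┃       A   ┃     █████     ████
    ┃-----------┃     █████     ████
    ┃  1      [0┗━━━━━━━━━━━━━━━━━━━


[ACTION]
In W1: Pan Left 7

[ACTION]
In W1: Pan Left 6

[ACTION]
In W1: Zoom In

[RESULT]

                                    
                ┏━━━━━━━━━━━━━━━━━━━
                ┃ ImageViewer       
                ┠───────────────────
                ┃          █████████
                ┃          █████████
                ┃          █████████
                ┃          █████████
                ┃          █████████
                ┃          █████████
    ┏━━━━━━━━━━━┃          █████████
    ┃ Spreadshee┃          █████████
    ┠───────────┃          █████████
    ┃A1:        ┃          █████████
    ┃       A   ┃██████████         
    ┃-----------┃██████████         
    ┃  1      [0┗━━━━━━━━━━━━━━━━━━━
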